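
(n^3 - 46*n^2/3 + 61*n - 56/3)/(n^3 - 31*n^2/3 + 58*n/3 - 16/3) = (n - 7)/(n - 2)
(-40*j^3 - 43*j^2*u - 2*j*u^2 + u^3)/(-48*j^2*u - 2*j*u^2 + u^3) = (5*j^2 + 6*j*u + u^2)/(u*(6*j + u))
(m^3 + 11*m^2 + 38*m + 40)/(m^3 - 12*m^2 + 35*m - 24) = (m^3 + 11*m^2 + 38*m + 40)/(m^3 - 12*m^2 + 35*m - 24)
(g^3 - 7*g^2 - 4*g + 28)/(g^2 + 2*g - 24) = (g^3 - 7*g^2 - 4*g + 28)/(g^2 + 2*g - 24)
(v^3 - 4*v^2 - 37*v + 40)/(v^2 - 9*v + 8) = v + 5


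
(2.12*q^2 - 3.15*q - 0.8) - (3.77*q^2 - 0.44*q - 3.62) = -1.65*q^2 - 2.71*q + 2.82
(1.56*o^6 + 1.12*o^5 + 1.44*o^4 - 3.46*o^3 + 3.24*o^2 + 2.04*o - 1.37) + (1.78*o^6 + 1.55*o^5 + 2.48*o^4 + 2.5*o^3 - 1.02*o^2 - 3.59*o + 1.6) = 3.34*o^6 + 2.67*o^5 + 3.92*o^4 - 0.96*o^3 + 2.22*o^2 - 1.55*o + 0.23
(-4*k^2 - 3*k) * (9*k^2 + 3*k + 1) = -36*k^4 - 39*k^3 - 13*k^2 - 3*k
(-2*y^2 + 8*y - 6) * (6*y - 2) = -12*y^3 + 52*y^2 - 52*y + 12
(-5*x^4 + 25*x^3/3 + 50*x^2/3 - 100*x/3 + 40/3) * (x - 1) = -5*x^5 + 40*x^4/3 + 25*x^3/3 - 50*x^2 + 140*x/3 - 40/3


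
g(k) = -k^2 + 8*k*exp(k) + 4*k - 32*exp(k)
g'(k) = 8*k*exp(k) - 2*k - 24*exp(k) + 4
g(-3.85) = -31.56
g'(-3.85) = 10.53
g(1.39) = -80.20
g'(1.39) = -50.49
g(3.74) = -86.59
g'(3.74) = 245.74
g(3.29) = -150.13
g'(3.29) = 59.70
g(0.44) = -42.65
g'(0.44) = -28.68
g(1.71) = -97.37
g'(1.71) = -56.48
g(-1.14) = -19.01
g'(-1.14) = -4.31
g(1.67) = -95.13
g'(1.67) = -55.86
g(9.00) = 324078.36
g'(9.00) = 388934.03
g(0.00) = -32.00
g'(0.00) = -20.00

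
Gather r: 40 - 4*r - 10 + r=30 - 3*r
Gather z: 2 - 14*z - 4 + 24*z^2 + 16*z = 24*z^2 + 2*z - 2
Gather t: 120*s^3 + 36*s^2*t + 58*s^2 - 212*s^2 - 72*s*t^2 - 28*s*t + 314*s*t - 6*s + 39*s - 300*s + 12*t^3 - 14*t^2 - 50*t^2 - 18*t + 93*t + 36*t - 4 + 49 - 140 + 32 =120*s^3 - 154*s^2 - 267*s + 12*t^3 + t^2*(-72*s - 64) + t*(36*s^2 + 286*s + 111) - 63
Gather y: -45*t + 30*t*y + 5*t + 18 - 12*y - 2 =-40*t + y*(30*t - 12) + 16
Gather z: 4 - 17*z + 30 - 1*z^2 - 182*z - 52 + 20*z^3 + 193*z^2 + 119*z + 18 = 20*z^3 + 192*z^2 - 80*z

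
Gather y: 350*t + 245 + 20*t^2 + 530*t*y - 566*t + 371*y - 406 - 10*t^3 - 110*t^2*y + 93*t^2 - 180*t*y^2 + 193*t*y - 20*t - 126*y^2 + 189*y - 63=-10*t^3 + 113*t^2 - 236*t + y^2*(-180*t - 126) + y*(-110*t^2 + 723*t + 560) - 224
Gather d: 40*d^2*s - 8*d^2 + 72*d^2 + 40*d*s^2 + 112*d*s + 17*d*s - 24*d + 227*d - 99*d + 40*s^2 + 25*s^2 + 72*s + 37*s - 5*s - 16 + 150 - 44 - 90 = d^2*(40*s + 64) + d*(40*s^2 + 129*s + 104) + 65*s^2 + 104*s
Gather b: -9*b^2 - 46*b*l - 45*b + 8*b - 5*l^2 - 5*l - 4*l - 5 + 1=-9*b^2 + b*(-46*l - 37) - 5*l^2 - 9*l - 4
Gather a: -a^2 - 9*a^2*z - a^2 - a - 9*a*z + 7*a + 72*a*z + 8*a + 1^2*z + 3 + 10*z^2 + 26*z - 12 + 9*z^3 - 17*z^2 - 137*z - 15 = a^2*(-9*z - 2) + a*(63*z + 14) + 9*z^3 - 7*z^2 - 110*z - 24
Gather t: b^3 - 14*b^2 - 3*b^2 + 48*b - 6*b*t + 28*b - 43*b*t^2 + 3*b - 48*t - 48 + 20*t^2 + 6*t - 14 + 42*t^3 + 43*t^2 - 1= b^3 - 17*b^2 + 79*b + 42*t^3 + t^2*(63 - 43*b) + t*(-6*b - 42) - 63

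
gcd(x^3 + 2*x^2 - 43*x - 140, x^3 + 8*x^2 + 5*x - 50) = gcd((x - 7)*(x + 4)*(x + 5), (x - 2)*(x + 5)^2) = x + 5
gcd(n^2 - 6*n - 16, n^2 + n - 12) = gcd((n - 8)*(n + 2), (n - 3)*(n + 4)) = 1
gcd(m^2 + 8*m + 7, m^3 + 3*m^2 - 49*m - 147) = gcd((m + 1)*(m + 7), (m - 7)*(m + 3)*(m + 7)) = m + 7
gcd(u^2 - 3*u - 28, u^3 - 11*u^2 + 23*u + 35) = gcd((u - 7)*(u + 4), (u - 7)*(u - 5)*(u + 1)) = u - 7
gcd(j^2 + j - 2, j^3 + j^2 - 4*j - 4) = j + 2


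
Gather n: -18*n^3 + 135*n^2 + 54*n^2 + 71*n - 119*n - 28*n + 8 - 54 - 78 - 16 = -18*n^3 + 189*n^2 - 76*n - 140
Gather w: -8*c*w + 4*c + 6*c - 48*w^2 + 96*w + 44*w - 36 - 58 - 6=10*c - 48*w^2 + w*(140 - 8*c) - 100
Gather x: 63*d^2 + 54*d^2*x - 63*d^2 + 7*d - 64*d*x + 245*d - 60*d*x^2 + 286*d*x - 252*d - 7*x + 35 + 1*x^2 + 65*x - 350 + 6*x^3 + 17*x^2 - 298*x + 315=6*x^3 + x^2*(18 - 60*d) + x*(54*d^2 + 222*d - 240)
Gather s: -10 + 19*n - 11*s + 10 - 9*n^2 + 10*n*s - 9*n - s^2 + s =-9*n^2 + 10*n - s^2 + s*(10*n - 10)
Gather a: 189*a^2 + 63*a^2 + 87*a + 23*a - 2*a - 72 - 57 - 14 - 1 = 252*a^2 + 108*a - 144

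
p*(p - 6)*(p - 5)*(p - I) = p^4 - 11*p^3 - I*p^3 + 30*p^2 + 11*I*p^2 - 30*I*p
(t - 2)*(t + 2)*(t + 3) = t^3 + 3*t^2 - 4*t - 12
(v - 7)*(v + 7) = v^2 - 49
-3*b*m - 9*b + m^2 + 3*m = (-3*b + m)*(m + 3)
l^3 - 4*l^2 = l^2*(l - 4)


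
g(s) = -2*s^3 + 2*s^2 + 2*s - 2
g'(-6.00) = -238.00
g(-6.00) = 490.00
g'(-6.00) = -238.00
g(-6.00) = 490.00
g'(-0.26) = 0.55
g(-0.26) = -2.35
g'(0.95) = 0.38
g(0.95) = -0.01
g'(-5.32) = -189.09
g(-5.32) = 345.10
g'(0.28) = 2.65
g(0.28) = -1.33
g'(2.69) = -30.66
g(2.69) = -21.08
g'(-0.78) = -4.77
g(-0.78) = -1.39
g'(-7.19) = -336.94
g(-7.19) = 830.40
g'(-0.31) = 0.18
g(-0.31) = -2.37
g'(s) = -6*s^2 + 4*s + 2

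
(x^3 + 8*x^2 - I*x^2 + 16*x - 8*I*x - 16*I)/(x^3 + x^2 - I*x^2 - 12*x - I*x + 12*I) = (x + 4)/(x - 3)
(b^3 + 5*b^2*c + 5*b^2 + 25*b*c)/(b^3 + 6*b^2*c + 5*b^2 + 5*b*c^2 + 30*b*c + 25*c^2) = b/(b + c)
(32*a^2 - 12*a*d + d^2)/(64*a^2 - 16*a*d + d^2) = (4*a - d)/(8*a - d)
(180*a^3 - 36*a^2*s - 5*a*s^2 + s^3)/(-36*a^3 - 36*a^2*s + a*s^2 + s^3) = (-5*a + s)/(a + s)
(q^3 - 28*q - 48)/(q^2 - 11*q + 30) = (q^2 + 6*q + 8)/(q - 5)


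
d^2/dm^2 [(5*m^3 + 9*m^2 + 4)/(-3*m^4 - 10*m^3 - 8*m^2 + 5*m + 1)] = 2*(-45*m^9 - 243*m^8 - 450*m^7 - 1169*m^6 - 3540*m^5 - 5238*m^4 - 3595*m^3 - 531*m^2 + 345*m - 141)/(27*m^12 + 270*m^11 + 1116*m^10 + 2305*m^9 + 2049*m^8 - 480*m^7 - 2107*m^6 - 600*m^5 + 717*m^4 + 145*m^3 - 51*m^2 - 15*m - 1)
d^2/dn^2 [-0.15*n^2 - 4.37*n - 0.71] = -0.300000000000000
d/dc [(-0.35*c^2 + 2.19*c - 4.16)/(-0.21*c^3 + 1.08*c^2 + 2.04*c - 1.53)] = (-0.0735*c^4 + 0.9198*c^3 - 5.7*c^2 + 10.0566*c + 5.1357)/(0.0441*c^6 - 0.4536*c^5 + 0.3096*c^4 + 5.049*c^3 + 0.8568*c^2 - 6.2424*c + 2.3409)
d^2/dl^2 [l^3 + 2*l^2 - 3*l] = 6*l + 4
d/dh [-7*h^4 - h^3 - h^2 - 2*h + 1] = -28*h^3 - 3*h^2 - 2*h - 2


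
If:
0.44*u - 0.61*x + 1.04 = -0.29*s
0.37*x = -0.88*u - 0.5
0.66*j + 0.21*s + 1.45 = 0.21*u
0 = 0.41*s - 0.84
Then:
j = -3.26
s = 2.05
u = -1.30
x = 1.74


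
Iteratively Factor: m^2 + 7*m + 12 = (m + 3)*(m + 4)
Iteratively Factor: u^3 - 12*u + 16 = (u - 2)*(u^2 + 2*u - 8) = (u - 2)*(u + 4)*(u - 2)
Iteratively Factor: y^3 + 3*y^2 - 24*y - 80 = (y - 5)*(y^2 + 8*y + 16) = (y - 5)*(y + 4)*(y + 4)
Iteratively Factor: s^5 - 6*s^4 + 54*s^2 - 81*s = (s - 3)*(s^4 - 3*s^3 - 9*s^2 + 27*s) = (s - 3)^2*(s^3 - 9*s) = (s - 3)^2*(s + 3)*(s^2 - 3*s) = (s - 3)^3*(s + 3)*(s)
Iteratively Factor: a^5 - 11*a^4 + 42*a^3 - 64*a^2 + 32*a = (a - 2)*(a^4 - 9*a^3 + 24*a^2 - 16*a) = a*(a - 2)*(a^3 - 9*a^2 + 24*a - 16) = a*(a - 2)*(a - 1)*(a^2 - 8*a + 16) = a*(a - 4)*(a - 2)*(a - 1)*(a - 4)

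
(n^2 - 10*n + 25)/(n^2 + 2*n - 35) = (n - 5)/(n + 7)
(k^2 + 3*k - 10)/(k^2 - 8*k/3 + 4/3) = 3*(k + 5)/(3*k - 2)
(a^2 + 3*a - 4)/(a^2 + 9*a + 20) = (a - 1)/(a + 5)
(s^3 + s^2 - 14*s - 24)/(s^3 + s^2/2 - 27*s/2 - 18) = 2*(s + 2)/(2*s + 3)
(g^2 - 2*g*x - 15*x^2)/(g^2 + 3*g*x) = (g - 5*x)/g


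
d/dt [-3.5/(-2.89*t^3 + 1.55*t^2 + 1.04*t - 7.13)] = (-30.345*t^2 + 10.85*t + 3.64)/(2.89*t^3 - 1.55*t^2 - 1.04*t + 7.13)^2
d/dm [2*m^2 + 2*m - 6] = 4*m + 2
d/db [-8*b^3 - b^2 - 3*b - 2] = -24*b^2 - 2*b - 3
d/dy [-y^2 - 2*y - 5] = -2*y - 2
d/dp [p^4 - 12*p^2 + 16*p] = 4*p^3 - 24*p + 16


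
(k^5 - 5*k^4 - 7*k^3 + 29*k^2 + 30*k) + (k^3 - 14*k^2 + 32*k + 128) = k^5 - 5*k^4 - 6*k^3 + 15*k^2 + 62*k + 128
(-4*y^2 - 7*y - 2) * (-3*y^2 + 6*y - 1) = 12*y^4 - 3*y^3 - 32*y^2 - 5*y + 2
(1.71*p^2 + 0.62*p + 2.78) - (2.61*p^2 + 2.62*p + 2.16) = -0.9*p^2 - 2.0*p + 0.62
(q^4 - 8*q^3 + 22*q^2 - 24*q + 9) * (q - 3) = q^5 - 11*q^4 + 46*q^3 - 90*q^2 + 81*q - 27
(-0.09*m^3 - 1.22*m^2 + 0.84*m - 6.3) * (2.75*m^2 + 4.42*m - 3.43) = -0.2475*m^5 - 3.7528*m^4 - 2.7737*m^3 - 9.4276*m^2 - 30.7272*m + 21.609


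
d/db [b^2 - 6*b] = 2*b - 6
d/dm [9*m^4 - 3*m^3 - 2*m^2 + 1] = m*(36*m^2 - 9*m - 4)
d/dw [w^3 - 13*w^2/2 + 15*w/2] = 3*w^2 - 13*w + 15/2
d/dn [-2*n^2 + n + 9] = 1 - 4*n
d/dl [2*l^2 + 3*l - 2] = 4*l + 3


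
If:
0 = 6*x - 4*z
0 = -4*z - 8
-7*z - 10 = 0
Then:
No Solution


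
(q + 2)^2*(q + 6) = q^3 + 10*q^2 + 28*q + 24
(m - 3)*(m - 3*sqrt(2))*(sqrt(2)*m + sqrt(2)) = sqrt(2)*m^3 - 6*m^2 - 2*sqrt(2)*m^2 - 3*sqrt(2)*m + 12*m + 18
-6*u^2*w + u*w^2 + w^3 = w*(-2*u + w)*(3*u + w)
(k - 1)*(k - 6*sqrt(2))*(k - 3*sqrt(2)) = k^3 - 9*sqrt(2)*k^2 - k^2 + 9*sqrt(2)*k + 36*k - 36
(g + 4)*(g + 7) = g^2 + 11*g + 28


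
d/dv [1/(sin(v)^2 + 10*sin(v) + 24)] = -2*(sin(v) + 5)*cos(v)/(sin(v)^2 + 10*sin(v) + 24)^2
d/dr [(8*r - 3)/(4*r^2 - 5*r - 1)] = (-32*r^2 + 24*r - 23)/(16*r^4 - 40*r^3 + 17*r^2 + 10*r + 1)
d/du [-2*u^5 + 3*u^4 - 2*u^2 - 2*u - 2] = -10*u^4 + 12*u^3 - 4*u - 2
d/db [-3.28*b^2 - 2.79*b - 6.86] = -6.56*b - 2.79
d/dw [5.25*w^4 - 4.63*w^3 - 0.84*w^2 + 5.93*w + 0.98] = 21.0*w^3 - 13.89*w^2 - 1.68*w + 5.93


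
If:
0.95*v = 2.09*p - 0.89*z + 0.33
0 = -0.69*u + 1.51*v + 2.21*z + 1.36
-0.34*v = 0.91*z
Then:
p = -0.790740219532789*z - 0.157894736842105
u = 1.97101449275362 - 2.65430520034101*z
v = -2.67647058823529*z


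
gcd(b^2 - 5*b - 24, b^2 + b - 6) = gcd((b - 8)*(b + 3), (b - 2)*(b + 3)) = b + 3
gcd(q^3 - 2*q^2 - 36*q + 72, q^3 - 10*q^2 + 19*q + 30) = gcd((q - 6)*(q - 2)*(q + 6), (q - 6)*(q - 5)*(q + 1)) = q - 6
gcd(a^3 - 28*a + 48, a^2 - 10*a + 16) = a - 2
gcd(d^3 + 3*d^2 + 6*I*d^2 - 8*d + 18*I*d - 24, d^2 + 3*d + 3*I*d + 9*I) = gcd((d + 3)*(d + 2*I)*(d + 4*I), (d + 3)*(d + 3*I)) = d + 3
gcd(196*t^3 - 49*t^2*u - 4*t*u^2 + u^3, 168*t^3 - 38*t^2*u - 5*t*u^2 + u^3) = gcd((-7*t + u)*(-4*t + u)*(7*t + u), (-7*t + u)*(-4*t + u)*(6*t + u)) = 28*t^2 - 11*t*u + u^2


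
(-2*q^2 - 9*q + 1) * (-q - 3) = 2*q^3 + 15*q^2 + 26*q - 3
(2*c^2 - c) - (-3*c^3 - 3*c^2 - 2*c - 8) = 3*c^3 + 5*c^2 + c + 8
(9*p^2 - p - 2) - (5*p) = 9*p^2 - 6*p - 2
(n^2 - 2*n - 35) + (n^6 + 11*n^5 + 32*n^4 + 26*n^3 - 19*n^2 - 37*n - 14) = n^6 + 11*n^5 + 32*n^4 + 26*n^3 - 18*n^2 - 39*n - 49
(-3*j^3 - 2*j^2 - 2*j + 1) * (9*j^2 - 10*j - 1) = -27*j^5 + 12*j^4 + 5*j^3 + 31*j^2 - 8*j - 1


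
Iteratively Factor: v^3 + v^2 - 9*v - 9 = (v + 1)*(v^2 - 9) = (v - 3)*(v + 1)*(v + 3)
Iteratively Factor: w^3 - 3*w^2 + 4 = (w - 2)*(w^2 - w - 2) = (w - 2)^2*(w + 1)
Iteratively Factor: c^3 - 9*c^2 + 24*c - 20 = (c - 2)*(c^2 - 7*c + 10) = (c - 2)^2*(c - 5)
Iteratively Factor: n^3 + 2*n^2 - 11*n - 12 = (n + 1)*(n^2 + n - 12) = (n - 3)*(n + 1)*(n + 4)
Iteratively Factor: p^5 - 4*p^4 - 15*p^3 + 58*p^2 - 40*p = (p)*(p^4 - 4*p^3 - 15*p^2 + 58*p - 40) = p*(p + 4)*(p^3 - 8*p^2 + 17*p - 10) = p*(p - 1)*(p + 4)*(p^2 - 7*p + 10) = p*(p - 5)*(p - 1)*(p + 4)*(p - 2)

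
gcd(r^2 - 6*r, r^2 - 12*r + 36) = r - 6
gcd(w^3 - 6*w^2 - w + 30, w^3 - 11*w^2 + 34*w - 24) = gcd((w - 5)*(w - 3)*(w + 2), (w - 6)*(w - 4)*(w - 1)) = 1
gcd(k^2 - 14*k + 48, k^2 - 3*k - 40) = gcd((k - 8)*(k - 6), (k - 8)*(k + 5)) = k - 8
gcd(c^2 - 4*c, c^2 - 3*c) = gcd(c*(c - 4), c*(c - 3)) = c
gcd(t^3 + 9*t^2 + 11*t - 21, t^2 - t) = t - 1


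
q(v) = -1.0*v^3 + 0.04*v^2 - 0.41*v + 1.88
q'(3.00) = -27.17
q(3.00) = -25.99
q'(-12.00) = -433.37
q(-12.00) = 1740.56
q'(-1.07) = -3.93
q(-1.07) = 3.59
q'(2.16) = -14.23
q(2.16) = -8.90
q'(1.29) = -5.30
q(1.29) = -0.73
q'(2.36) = -16.93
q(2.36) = -12.01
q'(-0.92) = -3.02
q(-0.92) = 3.07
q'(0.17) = -0.48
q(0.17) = 1.81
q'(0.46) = -1.01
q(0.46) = 1.60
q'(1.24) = -4.92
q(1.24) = -0.47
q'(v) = -3.0*v^2 + 0.08*v - 0.41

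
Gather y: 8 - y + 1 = 9 - y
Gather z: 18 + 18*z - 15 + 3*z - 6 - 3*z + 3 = 18*z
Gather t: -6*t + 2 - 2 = -6*t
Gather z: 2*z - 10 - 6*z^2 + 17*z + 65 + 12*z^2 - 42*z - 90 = 6*z^2 - 23*z - 35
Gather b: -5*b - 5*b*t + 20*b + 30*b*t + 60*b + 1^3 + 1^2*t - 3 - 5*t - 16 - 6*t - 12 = b*(25*t + 75) - 10*t - 30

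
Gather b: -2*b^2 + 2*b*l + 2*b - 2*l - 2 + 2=-2*b^2 + b*(2*l + 2) - 2*l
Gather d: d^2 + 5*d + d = d^2 + 6*d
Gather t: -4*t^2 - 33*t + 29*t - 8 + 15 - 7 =-4*t^2 - 4*t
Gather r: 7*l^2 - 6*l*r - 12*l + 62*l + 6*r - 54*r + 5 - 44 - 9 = 7*l^2 + 50*l + r*(-6*l - 48) - 48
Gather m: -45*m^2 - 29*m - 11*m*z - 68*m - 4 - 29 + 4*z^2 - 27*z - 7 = -45*m^2 + m*(-11*z - 97) + 4*z^2 - 27*z - 40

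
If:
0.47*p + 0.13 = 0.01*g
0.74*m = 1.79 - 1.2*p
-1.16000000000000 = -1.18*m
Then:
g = 54.62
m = 0.98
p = 0.89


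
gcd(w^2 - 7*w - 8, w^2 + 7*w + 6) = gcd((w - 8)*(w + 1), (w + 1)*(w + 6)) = w + 1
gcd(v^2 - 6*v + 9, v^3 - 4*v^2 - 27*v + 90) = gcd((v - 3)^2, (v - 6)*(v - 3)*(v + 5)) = v - 3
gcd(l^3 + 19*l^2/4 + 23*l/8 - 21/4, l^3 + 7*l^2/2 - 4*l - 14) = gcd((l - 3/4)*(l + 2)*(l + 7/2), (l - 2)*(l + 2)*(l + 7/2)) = l^2 + 11*l/2 + 7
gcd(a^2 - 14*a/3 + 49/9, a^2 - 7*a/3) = a - 7/3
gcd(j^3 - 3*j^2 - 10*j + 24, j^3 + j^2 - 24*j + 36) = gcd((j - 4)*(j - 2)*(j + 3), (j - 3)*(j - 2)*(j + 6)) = j - 2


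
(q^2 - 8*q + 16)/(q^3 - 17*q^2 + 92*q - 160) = (q - 4)/(q^2 - 13*q + 40)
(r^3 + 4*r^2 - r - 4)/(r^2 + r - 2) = (r^2 + 5*r + 4)/(r + 2)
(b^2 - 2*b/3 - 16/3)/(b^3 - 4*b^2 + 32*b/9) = 3*(b + 2)/(b*(3*b - 4))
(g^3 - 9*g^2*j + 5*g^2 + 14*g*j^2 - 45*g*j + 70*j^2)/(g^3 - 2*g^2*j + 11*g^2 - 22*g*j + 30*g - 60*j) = (g - 7*j)/(g + 6)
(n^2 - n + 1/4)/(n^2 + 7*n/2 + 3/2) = (4*n^2 - 4*n + 1)/(2*(2*n^2 + 7*n + 3))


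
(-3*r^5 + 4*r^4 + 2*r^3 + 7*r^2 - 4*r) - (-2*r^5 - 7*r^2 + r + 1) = -r^5 + 4*r^4 + 2*r^3 + 14*r^2 - 5*r - 1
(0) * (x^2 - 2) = 0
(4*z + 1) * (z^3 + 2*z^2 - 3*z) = 4*z^4 + 9*z^3 - 10*z^2 - 3*z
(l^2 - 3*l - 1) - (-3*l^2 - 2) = 4*l^2 - 3*l + 1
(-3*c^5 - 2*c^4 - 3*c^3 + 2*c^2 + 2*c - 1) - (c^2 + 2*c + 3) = -3*c^5 - 2*c^4 - 3*c^3 + c^2 - 4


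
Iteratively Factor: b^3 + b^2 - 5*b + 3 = (b - 1)*(b^2 + 2*b - 3) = (b - 1)*(b + 3)*(b - 1)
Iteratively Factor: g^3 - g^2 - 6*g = (g)*(g^2 - g - 6) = g*(g - 3)*(g + 2)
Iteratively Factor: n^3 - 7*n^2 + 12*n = (n - 3)*(n^2 - 4*n) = (n - 4)*(n - 3)*(n)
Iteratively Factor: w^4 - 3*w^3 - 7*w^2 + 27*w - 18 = (w + 3)*(w^3 - 6*w^2 + 11*w - 6) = (w - 3)*(w + 3)*(w^2 - 3*w + 2) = (w - 3)*(w - 1)*(w + 3)*(w - 2)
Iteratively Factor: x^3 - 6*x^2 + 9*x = (x)*(x^2 - 6*x + 9) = x*(x - 3)*(x - 3)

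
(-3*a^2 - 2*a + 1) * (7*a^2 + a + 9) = -21*a^4 - 17*a^3 - 22*a^2 - 17*a + 9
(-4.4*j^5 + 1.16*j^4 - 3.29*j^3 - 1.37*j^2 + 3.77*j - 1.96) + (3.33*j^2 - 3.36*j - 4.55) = -4.4*j^5 + 1.16*j^4 - 3.29*j^3 + 1.96*j^2 + 0.41*j - 6.51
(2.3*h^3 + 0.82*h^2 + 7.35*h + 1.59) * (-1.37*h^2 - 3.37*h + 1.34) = -3.151*h^5 - 8.8744*h^4 - 9.7509*h^3 - 25.849*h^2 + 4.4907*h + 2.1306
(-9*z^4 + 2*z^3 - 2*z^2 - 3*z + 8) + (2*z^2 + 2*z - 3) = -9*z^4 + 2*z^3 - z + 5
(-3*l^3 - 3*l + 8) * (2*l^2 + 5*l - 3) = -6*l^5 - 15*l^4 + 3*l^3 + l^2 + 49*l - 24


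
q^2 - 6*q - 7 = (q - 7)*(q + 1)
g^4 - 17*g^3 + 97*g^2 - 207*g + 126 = (g - 7)*(g - 6)*(g - 3)*(g - 1)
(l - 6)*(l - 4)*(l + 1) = l^3 - 9*l^2 + 14*l + 24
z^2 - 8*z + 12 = (z - 6)*(z - 2)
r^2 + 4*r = r*(r + 4)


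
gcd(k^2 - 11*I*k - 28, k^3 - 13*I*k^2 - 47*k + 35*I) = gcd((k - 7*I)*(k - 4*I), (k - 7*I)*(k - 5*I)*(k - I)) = k - 7*I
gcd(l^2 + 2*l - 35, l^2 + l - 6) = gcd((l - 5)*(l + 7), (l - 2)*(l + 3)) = 1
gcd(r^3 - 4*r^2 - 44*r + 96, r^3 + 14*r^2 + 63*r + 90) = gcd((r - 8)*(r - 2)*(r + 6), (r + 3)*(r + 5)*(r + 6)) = r + 6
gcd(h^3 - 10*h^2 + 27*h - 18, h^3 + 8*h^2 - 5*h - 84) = h - 3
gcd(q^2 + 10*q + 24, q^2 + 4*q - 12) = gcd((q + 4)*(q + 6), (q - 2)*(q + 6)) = q + 6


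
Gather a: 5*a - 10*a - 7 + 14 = 7 - 5*a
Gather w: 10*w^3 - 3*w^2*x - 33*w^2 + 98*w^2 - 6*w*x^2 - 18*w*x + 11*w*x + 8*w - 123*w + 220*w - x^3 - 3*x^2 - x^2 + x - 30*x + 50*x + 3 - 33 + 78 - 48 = 10*w^3 + w^2*(65 - 3*x) + w*(-6*x^2 - 7*x + 105) - x^3 - 4*x^2 + 21*x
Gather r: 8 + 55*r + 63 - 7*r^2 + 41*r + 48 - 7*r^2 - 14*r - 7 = -14*r^2 + 82*r + 112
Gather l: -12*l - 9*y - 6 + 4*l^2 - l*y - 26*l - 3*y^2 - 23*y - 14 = 4*l^2 + l*(-y - 38) - 3*y^2 - 32*y - 20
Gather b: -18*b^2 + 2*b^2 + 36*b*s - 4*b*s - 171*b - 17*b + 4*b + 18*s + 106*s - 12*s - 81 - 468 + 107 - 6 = -16*b^2 + b*(32*s - 184) + 112*s - 448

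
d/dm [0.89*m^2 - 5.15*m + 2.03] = 1.78*m - 5.15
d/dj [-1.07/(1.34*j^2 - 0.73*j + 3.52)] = (2.8676*j - 0.7811)/(1.34*j^2 - 0.73*j + 3.52)^2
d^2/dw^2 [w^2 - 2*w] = 2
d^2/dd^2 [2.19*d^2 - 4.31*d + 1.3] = 4.38000000000000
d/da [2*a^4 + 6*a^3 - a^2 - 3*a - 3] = 8*a^3 + 18*a^2 - 2*a - 3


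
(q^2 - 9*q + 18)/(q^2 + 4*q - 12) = (q^2 - 9*q + 18)/(q^2 + 4*q - 12)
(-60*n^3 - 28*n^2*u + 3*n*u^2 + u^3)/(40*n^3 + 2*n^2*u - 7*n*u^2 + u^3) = (6*n + u)/(-4*n + u)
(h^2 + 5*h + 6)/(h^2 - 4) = (h + 3)/(h - 2)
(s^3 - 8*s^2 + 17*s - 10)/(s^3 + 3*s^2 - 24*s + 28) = (s^2 - 6*s + 5)/(s^2 + 5*s - 14)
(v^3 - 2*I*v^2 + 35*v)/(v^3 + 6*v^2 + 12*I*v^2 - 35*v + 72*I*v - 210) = v*(v - 7*I)/(v^2 + v*(6 + 7*I) + 42*I)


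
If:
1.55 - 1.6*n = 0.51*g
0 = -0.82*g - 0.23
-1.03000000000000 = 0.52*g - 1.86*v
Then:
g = -0.28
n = 1.06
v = 0.48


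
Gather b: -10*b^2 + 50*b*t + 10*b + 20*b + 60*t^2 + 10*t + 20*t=-10*b^2 + b*(50*t + 30) + 60*t^2 + 30*t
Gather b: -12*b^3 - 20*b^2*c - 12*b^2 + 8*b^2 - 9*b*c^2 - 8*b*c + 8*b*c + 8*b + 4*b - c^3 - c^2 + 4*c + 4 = -12*b^3 + b^2*(-20*c - 4) + b*(12 - 9*c^2) - c^3 - c^2 + 4*c + 4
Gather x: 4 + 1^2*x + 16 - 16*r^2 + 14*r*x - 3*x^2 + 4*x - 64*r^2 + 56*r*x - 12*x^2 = -80*r^2 - 15*x^2 + x*(70*r + 5) + 20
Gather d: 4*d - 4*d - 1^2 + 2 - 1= 0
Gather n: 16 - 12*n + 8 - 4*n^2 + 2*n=-4*n^2 - 10*n + 24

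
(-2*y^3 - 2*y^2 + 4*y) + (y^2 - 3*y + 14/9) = -2*y^3 - y^2 + y + 14/9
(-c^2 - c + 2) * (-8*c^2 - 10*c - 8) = 8*c^4 + 18*c^3 + 2*c^2 - 12*c - 16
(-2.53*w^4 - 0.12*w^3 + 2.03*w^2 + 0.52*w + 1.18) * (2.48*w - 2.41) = -6.2744*w^5 + 5.7997*w^4 + 5.3236*w^3 - 3.6027*w^2 + 1.6732*w - 2.8438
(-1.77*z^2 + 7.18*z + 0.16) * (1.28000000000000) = -2.2656*z^2 + 9.1904*z + 0.2048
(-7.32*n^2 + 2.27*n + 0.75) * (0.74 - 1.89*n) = 13.8348*n^3 - 9.7071*n^2 + 0.2623*n + 0.555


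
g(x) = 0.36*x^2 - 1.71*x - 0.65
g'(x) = 0.72*x - 1.71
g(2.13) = -2.66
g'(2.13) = -0.18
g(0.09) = -0.80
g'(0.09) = -1.65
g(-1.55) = 2.87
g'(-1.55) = -2.83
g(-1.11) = 1.69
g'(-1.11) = -2.51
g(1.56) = -2.44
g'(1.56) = -0.59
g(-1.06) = 1.57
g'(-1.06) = -2.47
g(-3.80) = 11.05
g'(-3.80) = -4.45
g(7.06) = 5.22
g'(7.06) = 3.37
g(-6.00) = 22.57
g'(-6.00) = -6.03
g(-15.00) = 106.00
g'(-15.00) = -12.51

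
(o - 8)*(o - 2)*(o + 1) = o^3 - 9*o^2 + 6*o + 16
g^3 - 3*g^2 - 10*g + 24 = (g - 4)*(g - 2)*(g + 3)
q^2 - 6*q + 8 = (q - 4)*(q - 2)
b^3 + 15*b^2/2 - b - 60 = (b - 5/2)*(b + 4)*(b + 6)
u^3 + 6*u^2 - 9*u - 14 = (u - 2)*(u + 1)*(u + 7)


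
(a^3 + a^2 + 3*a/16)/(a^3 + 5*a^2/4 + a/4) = (a + 3/4)/(a + 1)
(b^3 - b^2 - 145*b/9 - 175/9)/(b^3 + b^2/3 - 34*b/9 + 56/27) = 3*(3*b^2 - 10*b - 25)/(9*b^2 - 18*b + 8)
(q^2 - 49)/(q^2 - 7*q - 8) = (49 - q^2)/(-q^2 + 7*q + 8)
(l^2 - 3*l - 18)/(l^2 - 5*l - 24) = (l - 6)/(l - 8)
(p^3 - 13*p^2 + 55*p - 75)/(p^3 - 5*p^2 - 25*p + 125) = (p - 3)/(p + 5)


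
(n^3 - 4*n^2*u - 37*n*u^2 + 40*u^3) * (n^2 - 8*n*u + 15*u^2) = n^5 - 12*n^4*u + 10*n^3*u^2 + 276*n^2*u^3 - 875*n*u^4 + 600*u^5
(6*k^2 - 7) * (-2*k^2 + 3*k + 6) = -12*k^4 + 18*k^3 + 50*k^2 - 21*k - 42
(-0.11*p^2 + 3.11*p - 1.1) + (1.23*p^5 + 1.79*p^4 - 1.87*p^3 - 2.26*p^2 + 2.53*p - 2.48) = 1.23*p^5 + 1.79*p^4 - 1.87*p^3 - 2.37*p^2 + 5.64*p - 3.58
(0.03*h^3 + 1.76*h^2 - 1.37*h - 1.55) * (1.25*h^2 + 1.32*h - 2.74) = 0.0375*h^5 + 2.2396*h^4 + 0.5285*h^3 - 8.5683*h^2 + 1.7078*h + 4.247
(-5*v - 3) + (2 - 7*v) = -12*v - 1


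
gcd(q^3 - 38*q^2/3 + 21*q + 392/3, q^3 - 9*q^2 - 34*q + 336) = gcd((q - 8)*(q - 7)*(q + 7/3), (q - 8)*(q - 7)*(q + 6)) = q^2 - 15*q + 56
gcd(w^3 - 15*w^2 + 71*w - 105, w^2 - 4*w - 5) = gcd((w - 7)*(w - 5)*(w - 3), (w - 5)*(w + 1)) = w - 5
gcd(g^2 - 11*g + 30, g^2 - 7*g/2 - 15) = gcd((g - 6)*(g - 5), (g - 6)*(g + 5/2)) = g - 6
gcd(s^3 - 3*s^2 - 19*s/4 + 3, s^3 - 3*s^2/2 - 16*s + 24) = s - 4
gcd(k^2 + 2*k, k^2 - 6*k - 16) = k + 2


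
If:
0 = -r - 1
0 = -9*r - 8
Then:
No Solution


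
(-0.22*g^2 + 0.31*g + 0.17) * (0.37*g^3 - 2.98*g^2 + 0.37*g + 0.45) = -0.0814*g^5 + 0.7703*g^4 - 0.9423*g^3 - 0.4909*g^2 + 0.2024*g + 0.0765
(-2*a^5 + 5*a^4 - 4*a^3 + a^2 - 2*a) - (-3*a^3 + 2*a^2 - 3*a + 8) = -2*a^5 + 5*a^4 - a^3 - a^2 + a - 8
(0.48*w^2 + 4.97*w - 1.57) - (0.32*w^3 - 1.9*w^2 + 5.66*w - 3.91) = -0.32*w^3 + 2.38*w^2 - 0.69*w + 2.34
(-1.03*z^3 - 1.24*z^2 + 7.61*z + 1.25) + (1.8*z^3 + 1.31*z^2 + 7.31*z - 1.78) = 0.77*z^3 + 0.0700000000000001*z^2 + 14.92*z - 0.53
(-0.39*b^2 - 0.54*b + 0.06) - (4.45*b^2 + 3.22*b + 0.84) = -4.84*b^2 - 3.76*b - 0.78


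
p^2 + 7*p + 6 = (p + 1)*(p + 6)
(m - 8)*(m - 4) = m^2 - 12*m + 32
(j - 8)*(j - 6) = j^2 - 14*j + 48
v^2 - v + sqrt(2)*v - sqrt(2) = (v - 1)*(v + sqrt(2))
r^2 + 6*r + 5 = (r + 1)*(r + 5)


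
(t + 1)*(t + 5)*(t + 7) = t^3 + 13*t^2 + 47*t + 35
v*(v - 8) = v^2 - 8*v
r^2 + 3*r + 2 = (r + 1)*(r + 2)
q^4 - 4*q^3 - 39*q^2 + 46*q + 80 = (q - 8)*(q - 2)*(q + 1)*(q + 5)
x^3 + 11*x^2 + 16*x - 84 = (x - 2)*(x + 6)*(x + 7)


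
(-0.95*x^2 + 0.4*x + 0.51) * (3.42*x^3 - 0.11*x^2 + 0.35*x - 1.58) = -3.249*x^5 + 1.4725*x^4 + 1.3677*x^3 + 1.5849*x^2 - 0.4535*x - 0.8058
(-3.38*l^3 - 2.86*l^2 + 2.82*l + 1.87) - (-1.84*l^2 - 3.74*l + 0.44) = -3.38*l^3 - 1.02*l^2 + 6.56*l + 1.43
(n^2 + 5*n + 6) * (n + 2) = n^3 + 7*n^2 + 16*n + 12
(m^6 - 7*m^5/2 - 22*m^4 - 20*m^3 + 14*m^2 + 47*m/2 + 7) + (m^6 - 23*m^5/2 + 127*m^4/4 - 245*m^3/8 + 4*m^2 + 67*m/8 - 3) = 2*m^6 - 15*m^5 + 39*m^4/4 - 405*m^3/8 + 18*m^2 + 255*m/8 + 4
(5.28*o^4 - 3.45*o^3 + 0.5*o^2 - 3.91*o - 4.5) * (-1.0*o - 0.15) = -5.28*o^5 + 2.658*o^4 + 0.0175*o^3 + 3.835*o^2 + 5.0865*o + 0.675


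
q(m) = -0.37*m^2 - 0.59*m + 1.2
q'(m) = -0.74*m - 0.59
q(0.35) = 0.95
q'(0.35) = -0.85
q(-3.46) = -1.19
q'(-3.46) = 1.97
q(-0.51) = 1.40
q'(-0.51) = -0.21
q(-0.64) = 1.43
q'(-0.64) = -0.12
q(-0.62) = 1.42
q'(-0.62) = -0.13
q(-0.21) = 1.31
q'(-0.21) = -0.43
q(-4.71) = -4.23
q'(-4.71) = 2.90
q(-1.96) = 0.94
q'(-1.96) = 0.86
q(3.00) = -3.90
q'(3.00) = -2.81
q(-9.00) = -23.46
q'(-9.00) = 6.07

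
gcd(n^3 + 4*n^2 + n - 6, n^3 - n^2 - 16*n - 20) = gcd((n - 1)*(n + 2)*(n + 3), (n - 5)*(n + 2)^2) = n + 2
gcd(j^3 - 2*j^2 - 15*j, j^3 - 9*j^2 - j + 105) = j^2 - 2*j - 15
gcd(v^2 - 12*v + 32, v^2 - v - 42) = 1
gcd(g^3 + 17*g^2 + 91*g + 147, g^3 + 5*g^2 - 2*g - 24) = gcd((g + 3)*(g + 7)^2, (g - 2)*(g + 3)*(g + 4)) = g + 3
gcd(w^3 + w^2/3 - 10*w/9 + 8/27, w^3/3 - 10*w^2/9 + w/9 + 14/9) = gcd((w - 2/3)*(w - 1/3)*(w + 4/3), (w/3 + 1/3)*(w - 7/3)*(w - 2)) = 1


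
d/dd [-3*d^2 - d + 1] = -6*d - 1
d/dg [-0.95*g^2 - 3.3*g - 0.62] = -1.9*g - 3.3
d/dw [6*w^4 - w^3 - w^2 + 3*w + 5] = 24*w^3 - 3*w^2 - 2*w + 3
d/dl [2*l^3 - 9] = 6*l^2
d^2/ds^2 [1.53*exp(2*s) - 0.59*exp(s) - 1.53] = (6.12*exp(s) - 0.59)*exp(s)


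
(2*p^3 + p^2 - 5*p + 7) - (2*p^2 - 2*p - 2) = 2*p^3 - p^2 - 3*p + 9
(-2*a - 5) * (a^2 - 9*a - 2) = -2*a^3 + 13*a^2 + 49*a + 10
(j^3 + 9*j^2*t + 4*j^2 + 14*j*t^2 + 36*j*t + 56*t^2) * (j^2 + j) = j^5 + 9*j^4*t + 5*j^4 + 14*j^3*t^2 + 45*j^3*t + 4*j^3 + 70*j^2*t^2 + 36*j^2*t + 56*j*t^2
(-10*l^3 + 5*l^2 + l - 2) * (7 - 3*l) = 30*l^4 - 85*l^3 + 32*l^2 + 13*l - 14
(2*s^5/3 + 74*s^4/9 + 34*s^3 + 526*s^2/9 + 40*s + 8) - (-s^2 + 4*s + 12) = 2*s^5/3 + 74*s^4/9 + 34*s^3 + 535*s^2/9 + 36*s - 4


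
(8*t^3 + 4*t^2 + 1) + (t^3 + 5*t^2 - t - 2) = 9*t^3 + 9*t^2 - t - 1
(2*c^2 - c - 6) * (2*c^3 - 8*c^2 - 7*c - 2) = 4*c^5 - 18*c^4 - 18*c^3 + 51*c^2 + 44*c + 12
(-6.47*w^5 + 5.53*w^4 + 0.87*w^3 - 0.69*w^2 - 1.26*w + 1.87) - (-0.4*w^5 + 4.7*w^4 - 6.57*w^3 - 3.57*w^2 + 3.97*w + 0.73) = -6.07*w^5 + 0.83*w^4 + 7.44*w^3 + 2.88*w^2 - 5.23*w + 1.14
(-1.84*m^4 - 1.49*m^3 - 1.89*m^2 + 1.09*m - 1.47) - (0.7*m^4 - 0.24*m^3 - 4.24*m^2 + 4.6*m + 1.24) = -2.54*m^4 - 1.25*m^3 + 2.35*m^2 - 3.51*m - 2.71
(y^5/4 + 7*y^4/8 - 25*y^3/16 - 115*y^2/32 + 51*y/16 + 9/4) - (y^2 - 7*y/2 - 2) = y^5/4 + 7*y^4/8 - 25*y^3/16 - 147*y^2/32 + 107*y/16 + 17/4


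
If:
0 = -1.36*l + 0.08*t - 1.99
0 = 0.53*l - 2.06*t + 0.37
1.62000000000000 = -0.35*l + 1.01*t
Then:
No Solution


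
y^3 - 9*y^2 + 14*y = y*(y - 7)*(y - 2)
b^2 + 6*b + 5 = (b + 1)*(b + 5)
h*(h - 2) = h^2 - 2*h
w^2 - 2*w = w*(w - 2)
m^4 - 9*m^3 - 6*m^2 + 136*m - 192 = (m - 8)*(m - 3)*(m - 2)*(m + 4)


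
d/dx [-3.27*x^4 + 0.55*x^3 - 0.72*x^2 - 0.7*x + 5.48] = -13.08*x^3 + 1.65*x^2 - 1.44*x - 0.7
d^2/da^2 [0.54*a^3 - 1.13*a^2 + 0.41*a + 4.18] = 3.24*a - 2.26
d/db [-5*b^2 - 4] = -10*b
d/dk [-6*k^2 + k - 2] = 1 - 12*k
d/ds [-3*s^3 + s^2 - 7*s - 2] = -9*s^2 + 2*s - 7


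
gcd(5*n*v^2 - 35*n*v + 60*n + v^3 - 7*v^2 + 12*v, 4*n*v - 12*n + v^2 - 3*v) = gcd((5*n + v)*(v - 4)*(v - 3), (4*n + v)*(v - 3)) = v - 3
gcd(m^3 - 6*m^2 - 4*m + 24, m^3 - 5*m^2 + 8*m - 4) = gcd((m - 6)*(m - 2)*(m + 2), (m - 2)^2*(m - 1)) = m - 2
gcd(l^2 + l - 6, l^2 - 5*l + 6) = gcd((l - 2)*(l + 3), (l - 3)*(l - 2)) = l - 2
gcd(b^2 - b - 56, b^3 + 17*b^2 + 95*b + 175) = b + 7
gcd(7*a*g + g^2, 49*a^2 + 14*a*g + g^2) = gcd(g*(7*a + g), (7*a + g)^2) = 7*a + g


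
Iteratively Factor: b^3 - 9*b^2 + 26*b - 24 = (b - 4)*(b^2 - 5*b + 6) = (b - 4)*(b - 3)*(b - 2)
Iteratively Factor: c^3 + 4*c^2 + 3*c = (c + 3)*(c^2 + c) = (c + 1)*(c + 3)*(c)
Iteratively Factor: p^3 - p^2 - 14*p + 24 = (p + 4)*(p^2 - 5*p + 6) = (p - 2)*(p + 4)*(p - 3)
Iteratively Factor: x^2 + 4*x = (x + 4)*(x)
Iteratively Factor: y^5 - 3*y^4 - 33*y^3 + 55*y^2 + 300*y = (y + 4)*(y^4 - 7*y^3 - 5*y^2 + 75*y) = (y - 5)*(y + 4)*(y^3 - 2*y^2 - 15*y) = (y - 5)^2*(y + 4)*(y^2 + 3*y) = y*(y - 5)^2*(y + 4)*(y + 3)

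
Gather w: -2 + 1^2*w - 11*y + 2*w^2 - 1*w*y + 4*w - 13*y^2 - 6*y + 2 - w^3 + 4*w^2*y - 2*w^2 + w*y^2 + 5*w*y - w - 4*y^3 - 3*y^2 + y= -w^3 + 4*w^2*y + w*(y^2 + 4*y + 4) - 4*y^3 - 16*y^2 - 16*y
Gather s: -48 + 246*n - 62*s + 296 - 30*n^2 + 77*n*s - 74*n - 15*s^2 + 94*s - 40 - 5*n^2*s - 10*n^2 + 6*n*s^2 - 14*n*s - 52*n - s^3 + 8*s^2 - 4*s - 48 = -40*n^2 + 120*n - s^3 + s^2*(6*n - 7) + s*(-5*n^2 + 63*n + 28) + 160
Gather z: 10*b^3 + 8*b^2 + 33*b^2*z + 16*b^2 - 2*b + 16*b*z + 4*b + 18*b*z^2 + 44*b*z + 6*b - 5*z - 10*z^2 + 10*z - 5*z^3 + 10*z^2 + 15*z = 10*b^3 + 24*b^2 + 18*b*z^2 + 8*b - 5*z^3 + z*(33*b^2 + 60*b + 20)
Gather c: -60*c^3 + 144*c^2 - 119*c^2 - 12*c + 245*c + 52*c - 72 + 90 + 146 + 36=-60*c^3 + 25*c^2 + 285*c + 200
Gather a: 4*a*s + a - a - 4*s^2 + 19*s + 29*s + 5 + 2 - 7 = 4*a*s - 4*s^2 + 48*s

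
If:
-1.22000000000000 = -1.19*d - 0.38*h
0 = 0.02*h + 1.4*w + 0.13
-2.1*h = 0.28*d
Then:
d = 1.07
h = -0.14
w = -0.09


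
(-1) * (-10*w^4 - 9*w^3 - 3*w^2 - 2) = 10*w^4 + 9*w^3 + 3*w^2 + 2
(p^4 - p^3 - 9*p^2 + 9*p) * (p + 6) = p^5 + 5*p^4 - 15*p^3 - 45*p^2 + 54*p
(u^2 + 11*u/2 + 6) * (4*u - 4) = 4*u^3 + 18*u^2 + 2*u - 24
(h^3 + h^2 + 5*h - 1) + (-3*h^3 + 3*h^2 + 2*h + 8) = -2*h^3 + 4*h^2 + 7*h + 7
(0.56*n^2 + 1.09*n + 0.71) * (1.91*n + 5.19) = 1.0696*n^3 + 4.9883*n^2 + 7.0132*n + 3.6849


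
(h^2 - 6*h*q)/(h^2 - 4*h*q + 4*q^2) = h*(h - 6*q)/(h^2 - 4*h*q + 4*q^2)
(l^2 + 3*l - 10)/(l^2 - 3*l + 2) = (l + 5)/(l - 1)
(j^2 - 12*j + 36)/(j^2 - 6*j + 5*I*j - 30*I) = (j - 6)/(j + 5*I)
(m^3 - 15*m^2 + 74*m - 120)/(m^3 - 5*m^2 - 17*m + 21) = (m^3 - 15*m^2 + 74*m - 120)/(m^3 - 5*m^2 - 17*m + 21)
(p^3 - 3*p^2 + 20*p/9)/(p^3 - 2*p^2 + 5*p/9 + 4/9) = p*(3*p - 5)/(3*p^2 - 2*p - 1)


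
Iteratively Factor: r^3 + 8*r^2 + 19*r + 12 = (r + 4)*(r^2 + 4*r + 3) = (r + 1)*(r + 4)*(r + 3)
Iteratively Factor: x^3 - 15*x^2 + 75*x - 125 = (x - 5)*(x^2 - 10*x + 25) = (x - 5)^2*(x - 5)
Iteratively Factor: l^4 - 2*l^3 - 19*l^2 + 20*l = (l + 4)*(l^3 - 6*l^2 + 5*l) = l*(l + 4)*(l^2 - 6*l + 5) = l*(l - 1)*(l + 4)*(l - 5)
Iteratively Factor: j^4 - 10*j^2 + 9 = (j + 3)*(j^3 - 3*j^2 - j + 3) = (j + 1)*(j + 3)*(j^2 - 4*j + 3) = (j - 1)*(j + 1)*(j + 3)*(j - 3)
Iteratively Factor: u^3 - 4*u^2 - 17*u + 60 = (u + 4)*(u^2 - 8*u + 15) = (u - 3)*(u + 4)*(u - 5)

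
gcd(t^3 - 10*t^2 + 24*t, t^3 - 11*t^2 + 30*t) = t^2 - 6*t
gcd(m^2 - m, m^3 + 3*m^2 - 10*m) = m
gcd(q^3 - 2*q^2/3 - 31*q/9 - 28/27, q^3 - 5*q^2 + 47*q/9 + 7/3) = q^2 - 2*q - 7/9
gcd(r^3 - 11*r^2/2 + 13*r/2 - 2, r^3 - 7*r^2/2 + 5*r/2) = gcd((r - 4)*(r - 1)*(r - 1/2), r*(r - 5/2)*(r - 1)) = r - 1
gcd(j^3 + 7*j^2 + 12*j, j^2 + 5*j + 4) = j + 4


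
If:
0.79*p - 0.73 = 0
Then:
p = 0.92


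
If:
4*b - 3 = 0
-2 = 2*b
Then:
No Solution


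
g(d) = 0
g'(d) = 0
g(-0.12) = 0.00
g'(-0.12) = 0.00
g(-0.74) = 0.00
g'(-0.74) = 0.00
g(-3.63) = 0.00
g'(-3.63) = 0.00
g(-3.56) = 0.00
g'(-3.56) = 0.00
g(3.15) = 0.00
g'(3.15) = 0.00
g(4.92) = 0.00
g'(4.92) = 0.00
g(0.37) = 0.00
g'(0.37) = 0.00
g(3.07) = 0.00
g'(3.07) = 0.00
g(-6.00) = 0.00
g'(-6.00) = 0.00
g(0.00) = 0.00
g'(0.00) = 0.00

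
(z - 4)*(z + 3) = z^2 - z - 12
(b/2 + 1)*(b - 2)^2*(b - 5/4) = b^4/2 - 13*b^3/8 - 3*b^2/4 + 13*b/2 - 5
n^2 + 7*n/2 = n*(n + 7/2)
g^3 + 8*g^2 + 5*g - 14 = (g - 1)*(g + 2)*(g + 7)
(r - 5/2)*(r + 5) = r^2 + 5*r/2 - 25/2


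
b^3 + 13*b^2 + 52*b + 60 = (b + 2)*(b + 5)*(b + 6)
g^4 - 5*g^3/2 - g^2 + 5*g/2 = g*(g - 5/2)*(g - 1)*(g + 1)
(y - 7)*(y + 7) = y^2 - 49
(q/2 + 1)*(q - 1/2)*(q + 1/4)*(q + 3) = q^4/2 + 19*q^3/8 + 37*q^2/16 - 17*q/16 - 3/8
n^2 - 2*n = n*(n - 2)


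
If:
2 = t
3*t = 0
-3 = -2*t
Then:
No Solution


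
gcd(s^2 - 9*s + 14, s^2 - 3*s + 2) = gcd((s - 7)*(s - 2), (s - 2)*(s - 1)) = s - 2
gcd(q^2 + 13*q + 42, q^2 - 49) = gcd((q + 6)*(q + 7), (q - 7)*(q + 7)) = q + 7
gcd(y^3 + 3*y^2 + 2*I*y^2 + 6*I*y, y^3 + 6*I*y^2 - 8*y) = y^2 + 2*I*y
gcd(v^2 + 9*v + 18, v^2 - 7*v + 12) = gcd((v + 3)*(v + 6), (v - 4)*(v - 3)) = 1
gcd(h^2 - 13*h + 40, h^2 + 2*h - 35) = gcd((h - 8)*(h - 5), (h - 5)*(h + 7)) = h - 5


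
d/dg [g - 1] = 1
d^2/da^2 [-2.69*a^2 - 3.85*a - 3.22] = -5.38000000000000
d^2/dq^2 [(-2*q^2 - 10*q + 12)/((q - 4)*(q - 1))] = -40/(q^3 - 12*q^2 + 48*q - 64)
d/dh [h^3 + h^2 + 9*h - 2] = 3*h^2 + 2*h + 9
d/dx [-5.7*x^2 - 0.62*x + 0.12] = -11.4*x - 0.62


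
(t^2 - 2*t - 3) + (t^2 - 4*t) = 2*t^2 - 6*t - 3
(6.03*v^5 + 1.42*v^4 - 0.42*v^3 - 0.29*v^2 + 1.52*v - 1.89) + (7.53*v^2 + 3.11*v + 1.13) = 6.03*v^5 + 1.42*v^4 - 0.42*v^3 + 7.24*v^2 + 4.63*v - 0.76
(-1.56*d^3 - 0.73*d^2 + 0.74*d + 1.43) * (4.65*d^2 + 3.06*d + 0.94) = -7.254*d^5 - 8.1681*d^4 - 0.2592*d^3 + 8.2277*d^2 + 5.0714*d + 1.3442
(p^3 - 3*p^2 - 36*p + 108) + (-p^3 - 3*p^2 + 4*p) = -6*p^2 - 32*p + 108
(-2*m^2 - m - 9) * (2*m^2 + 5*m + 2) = -4*m^4 - 12*m^3 - 27*m^2 - 47*m - 18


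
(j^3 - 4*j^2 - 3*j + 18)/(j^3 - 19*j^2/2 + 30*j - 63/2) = 2*(j + 2)/(2*j - 7)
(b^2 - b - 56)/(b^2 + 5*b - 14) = (b - 8)/(b - 2)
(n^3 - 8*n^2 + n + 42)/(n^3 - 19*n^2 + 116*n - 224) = (n^2 - n - 6)/(n^2 - 12*n + 32)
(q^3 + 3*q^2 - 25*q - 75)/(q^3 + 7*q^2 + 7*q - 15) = (q - 5)/(q - 1)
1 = 1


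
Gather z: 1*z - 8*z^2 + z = -8*z^2 + 2*z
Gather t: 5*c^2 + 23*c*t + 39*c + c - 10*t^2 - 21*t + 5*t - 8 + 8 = 5*c^2 + 40*c - 10*t^2 + t*(23*c - 16)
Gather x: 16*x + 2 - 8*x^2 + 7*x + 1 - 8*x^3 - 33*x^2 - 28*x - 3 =-8*x^3 - 41*x^2 - 5*x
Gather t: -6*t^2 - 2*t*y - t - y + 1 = -6*t^2 + t*(-2*y - 1) - y + 1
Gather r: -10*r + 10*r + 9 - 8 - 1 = 0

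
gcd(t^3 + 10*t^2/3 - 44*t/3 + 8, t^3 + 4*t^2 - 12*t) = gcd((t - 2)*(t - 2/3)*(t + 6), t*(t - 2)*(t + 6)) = t^2 + 4*t - 12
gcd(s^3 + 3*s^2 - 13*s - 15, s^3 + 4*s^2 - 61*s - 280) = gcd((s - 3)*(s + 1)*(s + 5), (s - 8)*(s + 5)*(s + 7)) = s + 5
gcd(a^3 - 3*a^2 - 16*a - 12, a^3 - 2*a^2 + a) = 1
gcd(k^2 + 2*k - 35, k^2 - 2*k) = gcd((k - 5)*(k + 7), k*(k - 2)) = 1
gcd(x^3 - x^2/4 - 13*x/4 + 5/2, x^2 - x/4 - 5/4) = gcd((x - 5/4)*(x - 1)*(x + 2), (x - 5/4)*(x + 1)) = x - 5/4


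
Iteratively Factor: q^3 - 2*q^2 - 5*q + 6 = (q + 2)*(q^2 - 4*q + 3) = (q - 3)*(q + 2)*(q - 1)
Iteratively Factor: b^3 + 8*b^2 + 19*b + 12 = (b + 3)*(b^2 + 5*b + 4) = (b + 3)*(b + 4)*(b + 1)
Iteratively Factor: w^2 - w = (w - 1)*(w)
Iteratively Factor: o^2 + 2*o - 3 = (o + 3)*(o - 1)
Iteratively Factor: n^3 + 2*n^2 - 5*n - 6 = (n + 3)*(n^2 - n - 2) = (n - 2)*(n + 3)*(n + 1)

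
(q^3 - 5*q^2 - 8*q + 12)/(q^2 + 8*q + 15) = (q^3 - 5*q^2 - 8*q + 12)/(q^2 + 8*q + 15)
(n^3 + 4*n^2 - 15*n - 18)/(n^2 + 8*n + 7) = (n^2 + 3*n - 18)/(n + 7)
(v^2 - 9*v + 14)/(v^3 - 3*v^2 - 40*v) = (-v^2 + 9*v - 14)/(v*(-v^2 + 3*v + 40))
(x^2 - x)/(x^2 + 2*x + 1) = x*(x - 1)/(x^2 + 2*x + 1)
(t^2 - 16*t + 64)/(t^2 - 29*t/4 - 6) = 4*(t - 8)/(4*t + 3)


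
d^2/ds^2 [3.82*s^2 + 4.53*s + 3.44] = 7.64000000000000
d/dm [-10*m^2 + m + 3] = 1 - 20*m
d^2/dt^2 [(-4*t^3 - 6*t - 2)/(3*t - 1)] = 24*(-3*t^3 + 3*t^2 - t - 3)/(27*t^3 - 27*t^2 + 9*t - 1)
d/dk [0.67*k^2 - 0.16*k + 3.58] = 1.34*k - 0.16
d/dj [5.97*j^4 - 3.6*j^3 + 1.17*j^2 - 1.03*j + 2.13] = 23.88*j^3 - 10.8*j^2 + 2.34*j - 1.03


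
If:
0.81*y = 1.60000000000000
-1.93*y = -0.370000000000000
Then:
No Solution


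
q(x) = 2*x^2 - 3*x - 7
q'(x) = 4*x - 3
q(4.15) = 15.00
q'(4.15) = 13.60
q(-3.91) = 35.31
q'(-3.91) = -18.64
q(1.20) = -7.72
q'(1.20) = 1.80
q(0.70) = -8.12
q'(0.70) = -0.20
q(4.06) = 13.79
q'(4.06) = 13.24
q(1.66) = -6.47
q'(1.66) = 3.64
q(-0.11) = -6.65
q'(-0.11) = -3.44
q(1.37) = -7.36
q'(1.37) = 2.48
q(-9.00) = 182.00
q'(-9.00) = -39.00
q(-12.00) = 317.00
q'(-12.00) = -51.00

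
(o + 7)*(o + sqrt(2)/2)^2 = o^3 + sqrt(2)*o^2 + 7*o^2 + o/2 + 7*sqrt(2)*o + 7/2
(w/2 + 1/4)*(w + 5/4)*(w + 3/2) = w^3/2 + 13*w^2/8 + 13*w/8 + 15/32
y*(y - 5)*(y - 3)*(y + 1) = y^4 - 7*y^3 + 7*y^2 + 15*y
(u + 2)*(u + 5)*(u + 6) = u^3 + 13*u^2 + 52*u + 60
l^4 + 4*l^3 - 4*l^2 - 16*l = l*(l - 2)*(l + 2)*(l + 4)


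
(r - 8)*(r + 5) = r^2 - 3*r - 40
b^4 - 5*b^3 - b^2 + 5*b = b*(b - 5)*(b - 1)*(b + 1)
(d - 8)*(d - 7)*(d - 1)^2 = d^4 - 17*d^3 + 87*d^2 - 127*d + 56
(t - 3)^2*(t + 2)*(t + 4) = t^4 - 19*t^2 + 6*t + 72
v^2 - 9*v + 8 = (v - 8)*(v - 1)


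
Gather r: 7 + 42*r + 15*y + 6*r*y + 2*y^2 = r*(6*y + 42) + 2*y^2 + 15*y + 7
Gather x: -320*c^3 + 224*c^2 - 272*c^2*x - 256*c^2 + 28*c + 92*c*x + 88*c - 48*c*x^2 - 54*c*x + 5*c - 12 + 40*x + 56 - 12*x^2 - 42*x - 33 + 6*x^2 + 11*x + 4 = -320*c^3 - 32*c^2 + 121*c + x^2*(-48*c - 6) + x*(-272*c^2 + 38*c + 9) + 15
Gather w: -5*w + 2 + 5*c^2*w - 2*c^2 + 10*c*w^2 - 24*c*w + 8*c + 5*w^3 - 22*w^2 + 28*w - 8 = -2*c^2 + 8*c + 5*w^3 + w^2*(10*c - 22) + w*(5*c^2 - 24*c + 23) - 6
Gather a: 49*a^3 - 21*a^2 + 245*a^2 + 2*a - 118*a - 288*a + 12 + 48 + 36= 49*a^3 + 224*a^2 - 404*a + 96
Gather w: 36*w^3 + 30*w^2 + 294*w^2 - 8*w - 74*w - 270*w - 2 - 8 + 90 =36*w^3 + 324*w^2 - 352*w + 80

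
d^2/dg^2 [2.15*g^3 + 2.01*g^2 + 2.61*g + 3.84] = 12.9*g + 4.02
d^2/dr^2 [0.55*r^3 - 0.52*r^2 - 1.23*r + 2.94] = 3.3*r - 1.04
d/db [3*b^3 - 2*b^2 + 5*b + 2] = 9*b^2 - 4*b + 5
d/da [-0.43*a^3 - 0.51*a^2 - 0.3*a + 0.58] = -1.29*a^2 - 1.02*a - 0.3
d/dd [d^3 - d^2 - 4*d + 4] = 3*d^2 - 2*d - 4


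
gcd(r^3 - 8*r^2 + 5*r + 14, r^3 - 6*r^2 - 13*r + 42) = r^2 - 9*r + 14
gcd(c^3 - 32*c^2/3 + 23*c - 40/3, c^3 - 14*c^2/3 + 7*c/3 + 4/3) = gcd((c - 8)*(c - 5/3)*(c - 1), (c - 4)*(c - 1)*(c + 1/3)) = c - 1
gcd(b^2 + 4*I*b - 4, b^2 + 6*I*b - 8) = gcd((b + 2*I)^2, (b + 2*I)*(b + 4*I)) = b + 2*I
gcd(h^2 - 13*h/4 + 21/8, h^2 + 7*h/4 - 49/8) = h - 7/4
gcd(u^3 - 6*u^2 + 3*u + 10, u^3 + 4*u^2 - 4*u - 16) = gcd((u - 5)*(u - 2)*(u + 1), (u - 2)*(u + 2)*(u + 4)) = u - 2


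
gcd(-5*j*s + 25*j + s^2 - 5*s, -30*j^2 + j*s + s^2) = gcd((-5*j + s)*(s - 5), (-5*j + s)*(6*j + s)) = -5*j + s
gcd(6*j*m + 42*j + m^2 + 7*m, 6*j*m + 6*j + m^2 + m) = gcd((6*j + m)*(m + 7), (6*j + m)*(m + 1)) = 6*j + m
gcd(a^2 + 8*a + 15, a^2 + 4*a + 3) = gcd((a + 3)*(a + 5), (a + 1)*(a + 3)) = a + 3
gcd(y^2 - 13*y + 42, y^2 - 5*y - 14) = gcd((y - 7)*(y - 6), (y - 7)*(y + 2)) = y - 7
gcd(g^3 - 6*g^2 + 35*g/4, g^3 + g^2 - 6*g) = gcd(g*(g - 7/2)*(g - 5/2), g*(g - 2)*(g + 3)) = g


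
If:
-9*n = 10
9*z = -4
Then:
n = -10/9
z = -4/9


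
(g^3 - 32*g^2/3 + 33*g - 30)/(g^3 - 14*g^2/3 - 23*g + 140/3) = (g^2 - 9*g + 18)/(g^2 - 3*g - 28)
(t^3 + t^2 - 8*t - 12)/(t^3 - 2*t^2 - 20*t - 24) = (t - 3)/(t - 6)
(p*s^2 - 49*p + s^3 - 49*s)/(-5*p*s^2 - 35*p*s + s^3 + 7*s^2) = (-p*s + 7*p - s^2 + 7*s)/(s*(5*p - s))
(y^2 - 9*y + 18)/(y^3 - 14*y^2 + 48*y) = (y - 3)/(y*(y - 8))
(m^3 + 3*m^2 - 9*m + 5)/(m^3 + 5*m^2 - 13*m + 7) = (m + 5)/(m + 7)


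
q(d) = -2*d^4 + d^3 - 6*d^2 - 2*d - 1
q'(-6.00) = 1906.00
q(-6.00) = -3013.00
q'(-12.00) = 14398.00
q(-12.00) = -44041.00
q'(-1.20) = 30.54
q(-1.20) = -13.12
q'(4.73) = -838.23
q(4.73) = -1039.97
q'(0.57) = -9.35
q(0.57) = -4.12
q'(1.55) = -43.18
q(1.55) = -26.34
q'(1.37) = -33.38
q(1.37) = -19.48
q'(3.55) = -364.70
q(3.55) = -356.62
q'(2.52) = -141.21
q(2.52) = -108.79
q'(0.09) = -3.06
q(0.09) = -1.23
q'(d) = -8*d^3 + 3*d^2 - 12*d - 2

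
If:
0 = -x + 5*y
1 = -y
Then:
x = -5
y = -1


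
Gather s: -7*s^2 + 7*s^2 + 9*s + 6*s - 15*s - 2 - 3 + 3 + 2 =0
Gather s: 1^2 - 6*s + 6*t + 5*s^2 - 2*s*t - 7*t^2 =5*s^2 + s*(-2*t - 6) - 7*t^2 + 6*t + 1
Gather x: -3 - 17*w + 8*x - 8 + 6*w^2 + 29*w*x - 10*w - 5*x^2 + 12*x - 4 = 6*w^2 - 27*w - 5*x^2 + x*(29*w + 20) - 15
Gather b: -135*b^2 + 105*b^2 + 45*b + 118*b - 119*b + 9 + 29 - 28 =-30*b^2 + 44*b + 10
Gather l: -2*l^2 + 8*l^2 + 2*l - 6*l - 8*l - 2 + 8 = 6*l^2 - 12*l + 6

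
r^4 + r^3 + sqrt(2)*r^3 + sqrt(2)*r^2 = r^2*(r + 1)*(r + sqrt(2))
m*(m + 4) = m^2 + 4*m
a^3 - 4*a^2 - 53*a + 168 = (a - 8)*(a - 3)*(a + 7)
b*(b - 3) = b^2 - 3*b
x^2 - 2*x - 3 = (x - 3)*(x + 1)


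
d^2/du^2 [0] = 0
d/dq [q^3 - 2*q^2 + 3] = q*(3*q - 4)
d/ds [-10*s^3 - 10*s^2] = 10*s*(-3*s - 2)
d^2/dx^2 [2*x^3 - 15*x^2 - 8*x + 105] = 12*x - 30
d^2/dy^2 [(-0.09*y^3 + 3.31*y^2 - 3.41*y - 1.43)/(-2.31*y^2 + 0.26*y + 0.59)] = (4.44089209850063e-16*y^5 + 32.67372*y^3 + 18.79938*y^2 + 22.91976*y + 0.74062)/(12.326391*y^6 - 4.162158*y^5 - 8.976429*y^4 + 2.108548*y^3 + 2.292681*y^2 - 0.271518*y - 0.205379)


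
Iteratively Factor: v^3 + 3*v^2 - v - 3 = (v - 1)*(v^2 + 4*v + 3) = (v - 1)*(v + 1)*(v + 3)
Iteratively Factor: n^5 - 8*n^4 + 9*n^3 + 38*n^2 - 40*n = (n + 2)*(n^4 - 10*n^3 + 29*n^2 - 20*n) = (n - 1)*(n + 2)*(n^3 - 9*n^2 + 20*n) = (n - 5)*(n - 1)*(n + 2)*(n^2 - 4*n) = n*(n - 5)*(n - 1)*(n + 2)*(n - 4)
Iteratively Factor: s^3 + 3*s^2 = (s)*(s^2 + 3*s) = s*(s + 3)*(s)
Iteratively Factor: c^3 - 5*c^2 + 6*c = (c - 3)*(c^2 - 2*c) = (c - 3)*(c - 2)*(c)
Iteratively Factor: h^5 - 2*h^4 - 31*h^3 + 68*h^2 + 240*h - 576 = (h - 3)*(h^4 + h^3 - 28*h^2 - 16*h + 192) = (h - 4)*(h - 3)*(h^3 + 5*h^2 - 8*h - 48) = (h - 4)*(h - 3)^2*(h^2 + 8*h + 16) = (h - 4)*(h - 3)^2*(h + 4)*(h + 4)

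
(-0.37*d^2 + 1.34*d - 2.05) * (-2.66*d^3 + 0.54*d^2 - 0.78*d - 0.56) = 0.9842*d^5 - 3.7642*d^4 + 6.4652*d^3 - 1.945*d^2 + 0.8486*d + 1.148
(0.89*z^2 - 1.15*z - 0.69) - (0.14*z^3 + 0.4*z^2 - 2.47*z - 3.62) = -0.14*z^3 + 0.49*z^2 + 1.32*z + 2.93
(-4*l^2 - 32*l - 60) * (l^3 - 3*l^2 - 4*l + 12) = -4*l^5 - 20*l^4 + 52*l^3 + 260*l^2 - 144*l - 720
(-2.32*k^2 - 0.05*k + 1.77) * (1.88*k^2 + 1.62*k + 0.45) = -4.3616*k^4 - 3.8524*k^3 + 2.2026*k^2 + 2.8449*k + 0.7965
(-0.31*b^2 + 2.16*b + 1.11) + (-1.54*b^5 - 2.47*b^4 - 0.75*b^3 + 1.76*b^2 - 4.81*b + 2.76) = -1.54*b^5 - 2.47*b^4 - 0.75*b^3 + 1.45*b^2 - 2.65*b + 3.87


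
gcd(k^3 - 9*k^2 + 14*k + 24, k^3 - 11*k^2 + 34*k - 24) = k^2 - 10*k + 24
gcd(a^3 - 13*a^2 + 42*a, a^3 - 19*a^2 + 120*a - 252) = a^2 - 13*a + 42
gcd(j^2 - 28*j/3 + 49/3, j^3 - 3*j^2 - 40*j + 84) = j - 7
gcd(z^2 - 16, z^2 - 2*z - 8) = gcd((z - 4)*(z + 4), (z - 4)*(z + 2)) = z - 4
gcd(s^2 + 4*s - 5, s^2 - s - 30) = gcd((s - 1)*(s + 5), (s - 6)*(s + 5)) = s + 5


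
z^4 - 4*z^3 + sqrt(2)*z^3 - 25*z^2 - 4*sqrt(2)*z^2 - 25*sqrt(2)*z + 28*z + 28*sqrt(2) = (z - 7)*(z - 1)*(z + 4)*(z + sqrt(2))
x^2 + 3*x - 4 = (x - 1)*(x + 4)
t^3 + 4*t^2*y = t^2*(t + 4*y)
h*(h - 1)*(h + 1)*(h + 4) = h^4 + 4*h^3 - h^2 - 4*h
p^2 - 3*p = p*(p - 3)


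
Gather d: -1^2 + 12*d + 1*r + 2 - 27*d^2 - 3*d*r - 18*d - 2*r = -27*d^2 + d*(-3*r - 6) - r + 1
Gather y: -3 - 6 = -9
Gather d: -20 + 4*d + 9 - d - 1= 3*d - 12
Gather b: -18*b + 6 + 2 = 8 - 18*b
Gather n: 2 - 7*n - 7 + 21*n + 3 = 14*n - 2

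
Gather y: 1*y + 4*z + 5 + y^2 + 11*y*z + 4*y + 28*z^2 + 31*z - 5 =y^2 + y*(11*z + 5) + 28*z^2 + 35*z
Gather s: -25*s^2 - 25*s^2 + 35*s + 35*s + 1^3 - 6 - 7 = -50*s^2 + 70*s - 12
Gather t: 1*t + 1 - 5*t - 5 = -4*t - 4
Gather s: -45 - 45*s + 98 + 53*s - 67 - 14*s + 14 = -6*s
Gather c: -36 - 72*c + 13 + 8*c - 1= -64*c - 24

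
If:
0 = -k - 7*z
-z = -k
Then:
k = 0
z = 0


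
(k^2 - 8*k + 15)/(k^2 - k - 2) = (-k^2 + 8*k - 15)/(-k^2 + k + 2)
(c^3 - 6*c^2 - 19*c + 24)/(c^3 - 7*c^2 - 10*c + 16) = (c + 3)/(c + 2)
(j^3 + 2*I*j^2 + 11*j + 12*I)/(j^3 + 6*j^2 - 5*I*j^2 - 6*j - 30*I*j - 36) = (j^2 + 5*I*j - 4)/(j^2 + 2*j*(3 - I) - 12*I)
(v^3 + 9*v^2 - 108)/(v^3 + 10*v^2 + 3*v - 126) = (v + 6)/(v + 7)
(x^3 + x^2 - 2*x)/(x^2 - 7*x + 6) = x*(x + 2)/(x - 6)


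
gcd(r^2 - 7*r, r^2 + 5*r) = r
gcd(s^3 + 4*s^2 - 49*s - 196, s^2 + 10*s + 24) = s + 4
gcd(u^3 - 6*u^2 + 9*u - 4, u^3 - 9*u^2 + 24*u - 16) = u^2 - 5*u + 4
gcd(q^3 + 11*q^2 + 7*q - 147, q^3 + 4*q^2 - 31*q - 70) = q + 7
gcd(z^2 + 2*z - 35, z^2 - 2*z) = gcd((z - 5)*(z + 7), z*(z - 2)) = 1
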